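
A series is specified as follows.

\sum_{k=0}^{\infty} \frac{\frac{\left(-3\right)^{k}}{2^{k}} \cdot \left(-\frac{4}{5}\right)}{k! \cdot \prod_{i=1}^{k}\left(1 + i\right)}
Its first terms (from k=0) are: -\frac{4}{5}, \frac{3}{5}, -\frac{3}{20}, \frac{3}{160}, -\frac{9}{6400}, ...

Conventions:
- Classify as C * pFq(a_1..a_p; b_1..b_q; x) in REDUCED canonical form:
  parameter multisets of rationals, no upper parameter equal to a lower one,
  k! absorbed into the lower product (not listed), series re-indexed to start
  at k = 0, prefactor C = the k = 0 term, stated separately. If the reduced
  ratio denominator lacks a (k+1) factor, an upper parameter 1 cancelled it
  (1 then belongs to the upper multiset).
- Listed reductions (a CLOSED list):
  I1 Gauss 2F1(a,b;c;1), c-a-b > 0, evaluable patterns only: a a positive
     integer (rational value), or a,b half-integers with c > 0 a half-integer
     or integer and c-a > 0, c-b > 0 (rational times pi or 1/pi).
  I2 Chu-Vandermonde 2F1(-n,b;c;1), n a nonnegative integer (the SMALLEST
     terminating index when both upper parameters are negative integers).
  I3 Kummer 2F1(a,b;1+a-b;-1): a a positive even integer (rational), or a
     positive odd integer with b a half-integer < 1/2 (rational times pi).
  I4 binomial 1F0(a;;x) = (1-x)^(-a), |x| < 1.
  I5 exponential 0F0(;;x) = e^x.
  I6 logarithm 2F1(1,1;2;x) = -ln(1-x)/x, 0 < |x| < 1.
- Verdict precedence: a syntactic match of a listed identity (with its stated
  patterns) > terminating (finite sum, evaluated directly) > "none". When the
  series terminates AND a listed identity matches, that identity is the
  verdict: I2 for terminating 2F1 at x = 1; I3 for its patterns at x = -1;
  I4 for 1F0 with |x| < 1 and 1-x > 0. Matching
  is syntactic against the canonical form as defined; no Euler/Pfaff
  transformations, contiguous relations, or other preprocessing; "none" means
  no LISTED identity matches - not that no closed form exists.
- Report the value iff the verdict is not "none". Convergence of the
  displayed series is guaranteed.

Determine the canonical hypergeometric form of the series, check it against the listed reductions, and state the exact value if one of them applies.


Prefactor -\frac{4}{5}, argument -\frac{3}{2}: 0F1 with upper {-} over lower {2}. Verdict: none. A 0F1 with upper {-} fits none of I1-I6 at x = -\frac{3}{2}; the sum runs forever.

Structural cue: from the first term -\frac{4}{5}: the two geometric factors (C = -4/5, x = -3/2) combine into one argument.
Step ratio: r(k) = -\frac{3}{2} * 1 / [(k+2) (k+1)] - rational; roots negated = parameters, x = -\frac{3}{2}, C = -\frac{4}{5}.


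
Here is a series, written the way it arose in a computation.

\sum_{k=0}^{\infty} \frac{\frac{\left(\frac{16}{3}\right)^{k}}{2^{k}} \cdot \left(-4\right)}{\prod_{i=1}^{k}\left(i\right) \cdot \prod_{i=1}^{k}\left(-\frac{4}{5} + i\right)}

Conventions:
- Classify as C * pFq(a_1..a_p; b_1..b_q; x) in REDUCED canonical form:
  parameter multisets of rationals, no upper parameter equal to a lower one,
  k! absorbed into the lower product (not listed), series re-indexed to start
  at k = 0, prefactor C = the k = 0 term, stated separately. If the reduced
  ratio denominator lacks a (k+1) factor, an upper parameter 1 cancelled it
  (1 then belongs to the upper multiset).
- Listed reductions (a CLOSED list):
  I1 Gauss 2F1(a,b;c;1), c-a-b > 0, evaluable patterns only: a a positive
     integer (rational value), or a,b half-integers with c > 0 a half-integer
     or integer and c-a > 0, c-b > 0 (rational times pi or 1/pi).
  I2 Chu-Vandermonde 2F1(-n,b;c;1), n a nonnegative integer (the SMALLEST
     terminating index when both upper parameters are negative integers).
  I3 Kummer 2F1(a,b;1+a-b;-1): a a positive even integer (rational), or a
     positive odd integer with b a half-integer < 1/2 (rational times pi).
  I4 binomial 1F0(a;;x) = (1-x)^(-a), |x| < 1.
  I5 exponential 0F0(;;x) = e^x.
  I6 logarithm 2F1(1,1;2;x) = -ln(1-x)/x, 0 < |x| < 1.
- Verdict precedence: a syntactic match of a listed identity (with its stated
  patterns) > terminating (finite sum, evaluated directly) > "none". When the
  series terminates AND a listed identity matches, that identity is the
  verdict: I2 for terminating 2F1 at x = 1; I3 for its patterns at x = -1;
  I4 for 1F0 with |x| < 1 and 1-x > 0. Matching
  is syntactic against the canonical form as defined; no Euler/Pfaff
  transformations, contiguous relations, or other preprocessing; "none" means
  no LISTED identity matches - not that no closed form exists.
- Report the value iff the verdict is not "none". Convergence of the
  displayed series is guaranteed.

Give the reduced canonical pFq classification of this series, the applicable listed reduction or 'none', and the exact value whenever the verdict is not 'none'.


With C = -4: the canonical form is 0F1(-; \frac{1}{5}; \frac{8}{3}). Verdict: none - at argument \frac{8}{3} the multisets {-} ; {\frac{1}{5}} match no listed identity.

Key step: with t_0 = -4, the two k-th powers (prefactor -4) combine into one argument.
Term ratio: r(k) = \frac{8}{3} * 1 / [(k+\frac{1}{5}) (k+1)] - rational; roots negated = parameters, x = \frac{8}{3}, C = -4.


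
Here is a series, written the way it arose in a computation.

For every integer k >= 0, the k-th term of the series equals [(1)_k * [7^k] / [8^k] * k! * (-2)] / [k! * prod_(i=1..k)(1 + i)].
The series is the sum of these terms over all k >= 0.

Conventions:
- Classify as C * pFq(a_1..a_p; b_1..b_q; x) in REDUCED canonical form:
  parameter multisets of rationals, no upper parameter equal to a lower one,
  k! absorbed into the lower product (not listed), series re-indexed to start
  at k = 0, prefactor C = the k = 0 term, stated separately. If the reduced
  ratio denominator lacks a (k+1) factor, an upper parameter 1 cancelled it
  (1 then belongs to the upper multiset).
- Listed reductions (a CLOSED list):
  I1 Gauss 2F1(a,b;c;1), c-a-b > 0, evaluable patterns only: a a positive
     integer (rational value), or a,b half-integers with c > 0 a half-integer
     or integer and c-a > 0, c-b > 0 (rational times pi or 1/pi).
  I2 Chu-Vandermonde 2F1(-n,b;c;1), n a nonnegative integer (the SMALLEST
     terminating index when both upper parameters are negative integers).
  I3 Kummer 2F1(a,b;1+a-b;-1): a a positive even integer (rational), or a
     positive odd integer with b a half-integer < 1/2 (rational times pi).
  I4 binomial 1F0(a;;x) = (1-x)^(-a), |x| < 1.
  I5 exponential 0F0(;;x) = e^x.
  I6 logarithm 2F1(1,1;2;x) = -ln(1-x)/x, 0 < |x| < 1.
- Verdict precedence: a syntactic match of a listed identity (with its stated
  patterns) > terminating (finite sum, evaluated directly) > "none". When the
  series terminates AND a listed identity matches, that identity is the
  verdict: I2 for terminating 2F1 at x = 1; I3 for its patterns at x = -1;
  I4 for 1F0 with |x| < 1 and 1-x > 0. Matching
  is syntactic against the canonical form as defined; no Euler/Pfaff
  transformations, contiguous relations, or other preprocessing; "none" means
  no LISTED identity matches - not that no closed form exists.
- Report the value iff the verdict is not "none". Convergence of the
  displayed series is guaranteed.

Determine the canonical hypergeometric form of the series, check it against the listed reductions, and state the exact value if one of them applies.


Prefactor -2, argument 7/8: 2F1 with upper {1, 1} over lower {2}. Verdict: this is the I6 logarithm reduction (the logarithm: parameters (1,1;2), x = 7/8). Sum: (16/7) * ln(1/8).

First insight: from the first term -2: the lower running product (C = -2, x = 7/8) is a rising factorial.
Ratio: r(k) = (7/8) * (k+1) (k+1) / [(k+2) (k+1)] - poly over poly, x = (7/8) from leading terms; C = -2 at k = 0.


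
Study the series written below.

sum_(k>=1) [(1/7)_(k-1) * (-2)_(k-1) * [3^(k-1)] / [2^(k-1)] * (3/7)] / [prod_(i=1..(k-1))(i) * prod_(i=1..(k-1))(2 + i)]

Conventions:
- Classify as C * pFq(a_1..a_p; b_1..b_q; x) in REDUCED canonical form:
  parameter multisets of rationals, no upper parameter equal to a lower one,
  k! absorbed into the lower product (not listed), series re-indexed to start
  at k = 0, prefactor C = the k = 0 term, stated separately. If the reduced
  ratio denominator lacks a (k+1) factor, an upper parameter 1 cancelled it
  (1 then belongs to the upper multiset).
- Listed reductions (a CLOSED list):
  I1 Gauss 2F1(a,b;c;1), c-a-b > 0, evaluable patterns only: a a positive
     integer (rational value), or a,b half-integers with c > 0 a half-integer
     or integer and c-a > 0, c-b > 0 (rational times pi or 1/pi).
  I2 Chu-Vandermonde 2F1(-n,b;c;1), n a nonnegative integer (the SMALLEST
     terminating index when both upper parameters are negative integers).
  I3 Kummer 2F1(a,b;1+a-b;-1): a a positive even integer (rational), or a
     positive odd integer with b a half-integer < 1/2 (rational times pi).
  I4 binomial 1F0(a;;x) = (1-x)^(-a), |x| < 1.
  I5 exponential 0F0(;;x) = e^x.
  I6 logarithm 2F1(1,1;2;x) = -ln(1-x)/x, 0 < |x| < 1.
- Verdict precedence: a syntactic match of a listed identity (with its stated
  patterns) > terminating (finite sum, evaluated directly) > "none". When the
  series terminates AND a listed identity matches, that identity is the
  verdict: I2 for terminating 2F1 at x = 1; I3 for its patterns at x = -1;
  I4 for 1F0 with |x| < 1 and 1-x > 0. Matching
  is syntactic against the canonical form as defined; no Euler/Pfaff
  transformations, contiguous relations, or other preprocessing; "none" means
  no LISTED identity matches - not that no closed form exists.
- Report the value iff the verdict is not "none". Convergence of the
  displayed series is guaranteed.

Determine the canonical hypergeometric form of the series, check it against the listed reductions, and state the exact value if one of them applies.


Structural cue: with t_0 = 3/7, the product of the first k integers (prefactor 3/7) is k!.
Ratio: r(k) = (3/2) * (k-2) (k+1/7) / [(k+3) (k+1)] - rational in k. x = (3/2); t_0 = 3/7; negate the roots.

x = 3/2 here; the reduced form reads 2F1, upper {-2, 1/7}, lower {3}, C = 3/7. Verdict: terminating. With -2 upstairs the series is a 3-term polynomial sum; evaluated term by term. Value: 261/686.


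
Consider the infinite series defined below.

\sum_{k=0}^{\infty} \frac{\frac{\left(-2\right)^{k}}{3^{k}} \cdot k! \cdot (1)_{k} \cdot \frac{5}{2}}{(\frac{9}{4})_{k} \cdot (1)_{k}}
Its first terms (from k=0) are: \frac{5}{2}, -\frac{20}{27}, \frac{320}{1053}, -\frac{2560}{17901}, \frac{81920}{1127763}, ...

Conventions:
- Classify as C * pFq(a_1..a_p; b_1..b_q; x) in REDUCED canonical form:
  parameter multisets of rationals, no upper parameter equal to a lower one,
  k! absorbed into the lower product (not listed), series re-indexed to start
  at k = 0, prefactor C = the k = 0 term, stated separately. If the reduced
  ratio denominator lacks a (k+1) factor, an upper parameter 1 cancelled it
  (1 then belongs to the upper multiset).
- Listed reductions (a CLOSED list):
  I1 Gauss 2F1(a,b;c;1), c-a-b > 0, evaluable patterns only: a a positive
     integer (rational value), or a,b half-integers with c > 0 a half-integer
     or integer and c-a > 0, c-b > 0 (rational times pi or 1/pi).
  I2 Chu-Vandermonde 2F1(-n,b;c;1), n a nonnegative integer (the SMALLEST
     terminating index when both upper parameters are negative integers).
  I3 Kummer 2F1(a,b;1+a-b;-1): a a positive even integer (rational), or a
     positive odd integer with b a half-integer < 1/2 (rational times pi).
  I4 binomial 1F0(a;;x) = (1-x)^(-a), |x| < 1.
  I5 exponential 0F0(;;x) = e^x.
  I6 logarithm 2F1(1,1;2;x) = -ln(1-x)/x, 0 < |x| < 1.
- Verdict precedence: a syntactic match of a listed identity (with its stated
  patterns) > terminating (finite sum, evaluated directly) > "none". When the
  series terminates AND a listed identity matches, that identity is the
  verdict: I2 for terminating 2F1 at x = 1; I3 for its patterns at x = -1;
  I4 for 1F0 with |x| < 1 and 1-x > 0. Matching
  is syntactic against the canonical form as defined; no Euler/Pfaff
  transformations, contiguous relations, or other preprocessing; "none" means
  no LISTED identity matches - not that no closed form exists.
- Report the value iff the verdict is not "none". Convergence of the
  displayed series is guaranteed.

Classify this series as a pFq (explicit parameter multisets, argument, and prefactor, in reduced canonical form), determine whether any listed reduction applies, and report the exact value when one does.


x = -\frac{2}{3} here; the reduced form reads 2F1, upper {1, 1}, lower {\frac{9}{4}}, C = \frac{5}{2}. Verdict: none. No listed pattern accepts 2F1(1, 1; \frac{9}{4}; -\frac{2}{3}).

The tell: with t_0 = \frac{5}{2}, the factorial ratio (C = 5/2, x = -2/3) (k+a-1)!/(a-1)! is a rising factorial (a)_k.
Step ratio: r(k) = -\frac{2}{3} * (k+1) (k+1) / [(k+\frac{9}{4}) (k+1)] - rational in k. x = -\frac{2}{3}; t_0 = \frac{5}{2}; negate the roots.


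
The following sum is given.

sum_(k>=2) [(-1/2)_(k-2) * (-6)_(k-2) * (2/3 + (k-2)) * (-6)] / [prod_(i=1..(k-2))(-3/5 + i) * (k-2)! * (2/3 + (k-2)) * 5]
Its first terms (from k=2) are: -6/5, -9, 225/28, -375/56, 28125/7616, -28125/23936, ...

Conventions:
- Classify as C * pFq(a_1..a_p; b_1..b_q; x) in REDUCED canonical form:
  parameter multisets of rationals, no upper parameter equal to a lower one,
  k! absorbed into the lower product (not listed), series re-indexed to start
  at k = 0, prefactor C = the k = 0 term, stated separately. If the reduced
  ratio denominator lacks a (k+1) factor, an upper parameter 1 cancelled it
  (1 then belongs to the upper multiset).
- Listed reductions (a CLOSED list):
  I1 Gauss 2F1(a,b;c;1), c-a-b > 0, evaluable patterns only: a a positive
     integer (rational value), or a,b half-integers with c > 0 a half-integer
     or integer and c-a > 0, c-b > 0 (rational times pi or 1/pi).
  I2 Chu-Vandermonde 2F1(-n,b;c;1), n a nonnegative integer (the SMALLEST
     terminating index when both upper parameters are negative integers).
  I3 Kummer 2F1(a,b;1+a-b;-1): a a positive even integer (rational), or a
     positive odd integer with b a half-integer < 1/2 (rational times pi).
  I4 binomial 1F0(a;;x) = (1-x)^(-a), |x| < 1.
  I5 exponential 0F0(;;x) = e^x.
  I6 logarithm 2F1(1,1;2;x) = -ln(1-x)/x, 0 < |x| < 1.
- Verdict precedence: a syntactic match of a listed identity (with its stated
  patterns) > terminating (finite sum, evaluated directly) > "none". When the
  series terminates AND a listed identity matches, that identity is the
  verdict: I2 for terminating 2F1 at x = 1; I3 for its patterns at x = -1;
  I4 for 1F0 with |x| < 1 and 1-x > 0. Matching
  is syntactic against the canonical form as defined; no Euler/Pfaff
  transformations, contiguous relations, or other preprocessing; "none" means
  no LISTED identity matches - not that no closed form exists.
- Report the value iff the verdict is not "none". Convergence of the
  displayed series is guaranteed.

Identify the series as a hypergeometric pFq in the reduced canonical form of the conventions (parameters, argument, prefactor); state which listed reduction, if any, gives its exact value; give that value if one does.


Structural cue: t_0 being -6/5, the lower running product (C = -6/5) is a rising factorial.
Adjacent-term ratio: r(k) = 1 * (k-6) (k-1/2) / [(k+2/5) (k+1)] - rational; roots negated = parameters, x = 1, C = -6/5.

At argument 1: a 2F1 with upper {-6, -1/2}, lower {2/5}, scaled by C = -6/5. Verdict at x = 1: Chu-Vandermonde (I2) matches (terminating 2F1 at x = 1 with n = 6, b = -1/2, c = 2/5). Its exact value is -2958319/478720.


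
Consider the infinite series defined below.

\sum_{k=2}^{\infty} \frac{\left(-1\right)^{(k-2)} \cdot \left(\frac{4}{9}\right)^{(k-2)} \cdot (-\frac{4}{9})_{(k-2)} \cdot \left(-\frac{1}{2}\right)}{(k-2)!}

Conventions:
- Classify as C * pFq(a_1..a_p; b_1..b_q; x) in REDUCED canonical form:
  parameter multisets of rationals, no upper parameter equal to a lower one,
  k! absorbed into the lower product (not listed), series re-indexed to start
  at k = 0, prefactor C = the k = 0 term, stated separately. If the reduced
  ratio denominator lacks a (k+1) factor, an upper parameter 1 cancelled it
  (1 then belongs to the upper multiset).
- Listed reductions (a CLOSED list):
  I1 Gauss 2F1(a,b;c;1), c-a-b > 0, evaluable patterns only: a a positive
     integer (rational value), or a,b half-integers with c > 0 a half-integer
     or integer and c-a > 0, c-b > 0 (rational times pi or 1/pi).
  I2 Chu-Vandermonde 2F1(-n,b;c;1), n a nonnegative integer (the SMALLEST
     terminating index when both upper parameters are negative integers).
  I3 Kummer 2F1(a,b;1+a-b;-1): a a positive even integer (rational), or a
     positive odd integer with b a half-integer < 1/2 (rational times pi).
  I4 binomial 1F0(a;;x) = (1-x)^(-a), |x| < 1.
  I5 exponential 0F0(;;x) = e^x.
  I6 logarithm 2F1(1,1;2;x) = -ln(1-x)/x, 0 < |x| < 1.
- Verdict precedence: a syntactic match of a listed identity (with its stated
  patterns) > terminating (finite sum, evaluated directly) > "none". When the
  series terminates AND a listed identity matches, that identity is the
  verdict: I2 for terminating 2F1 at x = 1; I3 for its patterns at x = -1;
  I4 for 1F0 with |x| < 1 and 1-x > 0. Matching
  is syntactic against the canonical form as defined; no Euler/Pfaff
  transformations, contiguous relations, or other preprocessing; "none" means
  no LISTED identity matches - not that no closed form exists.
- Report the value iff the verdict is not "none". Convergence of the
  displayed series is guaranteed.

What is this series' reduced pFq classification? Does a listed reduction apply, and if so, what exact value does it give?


The series (x = -\frac{4}{9}) is 1F0: upper {-\frac{4}{9}}, lower {-}, prefactor -\frac{1}{2}. Verdict: this is the binomial series (I4) (the 1F0 binomial series: exponent 4/9, x = -\frac{4}{9}). Sum: \left(-\frac{1}{2}\right) \cdot \left(\frac{13}{9}\right)^{\frac{4}{9}}.

Key observation: from the first term -\frac{1}{2}: the (-1)^k factor (C = -1/2, x = -4/9) folds into the argument's sign.
Consecutive-term ratio: r(k) = -\frac{4}{9} * (k-\frac{4}{9}) / [(k+1)] ; factor over Q: parameters, x = -\frac{4}{9}, and C = -\frac{1}{2}.


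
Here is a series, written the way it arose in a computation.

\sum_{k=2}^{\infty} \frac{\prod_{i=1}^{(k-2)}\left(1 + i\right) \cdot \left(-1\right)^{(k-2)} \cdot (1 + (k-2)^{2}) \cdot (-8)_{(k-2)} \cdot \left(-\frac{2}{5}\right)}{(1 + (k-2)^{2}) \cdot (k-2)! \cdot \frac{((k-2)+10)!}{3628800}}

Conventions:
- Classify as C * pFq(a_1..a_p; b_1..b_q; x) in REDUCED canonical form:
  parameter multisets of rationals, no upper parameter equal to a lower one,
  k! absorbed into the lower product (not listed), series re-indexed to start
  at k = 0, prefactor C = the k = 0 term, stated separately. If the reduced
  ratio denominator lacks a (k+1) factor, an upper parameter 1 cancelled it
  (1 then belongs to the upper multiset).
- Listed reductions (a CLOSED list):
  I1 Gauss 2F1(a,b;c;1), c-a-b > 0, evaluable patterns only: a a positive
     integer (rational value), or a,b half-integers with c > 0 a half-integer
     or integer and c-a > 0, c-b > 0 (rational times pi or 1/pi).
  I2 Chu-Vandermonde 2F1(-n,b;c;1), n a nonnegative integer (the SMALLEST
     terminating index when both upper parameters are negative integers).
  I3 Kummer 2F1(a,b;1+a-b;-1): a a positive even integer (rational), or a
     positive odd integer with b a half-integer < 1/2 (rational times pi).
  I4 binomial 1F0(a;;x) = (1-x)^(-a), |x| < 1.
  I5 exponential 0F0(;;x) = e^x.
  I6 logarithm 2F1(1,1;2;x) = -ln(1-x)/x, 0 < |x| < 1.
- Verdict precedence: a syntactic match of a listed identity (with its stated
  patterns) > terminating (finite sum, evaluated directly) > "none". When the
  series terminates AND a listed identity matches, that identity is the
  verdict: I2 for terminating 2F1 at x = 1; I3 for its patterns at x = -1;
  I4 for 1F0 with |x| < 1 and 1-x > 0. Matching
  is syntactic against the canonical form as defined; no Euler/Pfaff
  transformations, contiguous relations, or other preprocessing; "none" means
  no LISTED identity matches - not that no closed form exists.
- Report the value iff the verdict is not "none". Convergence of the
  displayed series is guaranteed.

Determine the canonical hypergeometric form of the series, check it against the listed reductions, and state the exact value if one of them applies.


The tell: with t_0 = -\frac{2}{5}, the denominator's factorial ratio (C = -2/5) is a lower Pochhammer.
Term ratio: r(k) = -1 * (k-8) (k+2) / [(k+11) (k+1)] - poly over poly, x = -1 from leading terms; C = -\frac{2}{5} at k = 0.

With C = -\frac{2}{5}: the canonical form is 2F1(-8, 2; 11; -1). Verdict: Kummer's theorem (I3) fires (x = -1; c = 11 equals 1+a-b for upper {-8, 2}: listed pattern). Its exact value is -2.


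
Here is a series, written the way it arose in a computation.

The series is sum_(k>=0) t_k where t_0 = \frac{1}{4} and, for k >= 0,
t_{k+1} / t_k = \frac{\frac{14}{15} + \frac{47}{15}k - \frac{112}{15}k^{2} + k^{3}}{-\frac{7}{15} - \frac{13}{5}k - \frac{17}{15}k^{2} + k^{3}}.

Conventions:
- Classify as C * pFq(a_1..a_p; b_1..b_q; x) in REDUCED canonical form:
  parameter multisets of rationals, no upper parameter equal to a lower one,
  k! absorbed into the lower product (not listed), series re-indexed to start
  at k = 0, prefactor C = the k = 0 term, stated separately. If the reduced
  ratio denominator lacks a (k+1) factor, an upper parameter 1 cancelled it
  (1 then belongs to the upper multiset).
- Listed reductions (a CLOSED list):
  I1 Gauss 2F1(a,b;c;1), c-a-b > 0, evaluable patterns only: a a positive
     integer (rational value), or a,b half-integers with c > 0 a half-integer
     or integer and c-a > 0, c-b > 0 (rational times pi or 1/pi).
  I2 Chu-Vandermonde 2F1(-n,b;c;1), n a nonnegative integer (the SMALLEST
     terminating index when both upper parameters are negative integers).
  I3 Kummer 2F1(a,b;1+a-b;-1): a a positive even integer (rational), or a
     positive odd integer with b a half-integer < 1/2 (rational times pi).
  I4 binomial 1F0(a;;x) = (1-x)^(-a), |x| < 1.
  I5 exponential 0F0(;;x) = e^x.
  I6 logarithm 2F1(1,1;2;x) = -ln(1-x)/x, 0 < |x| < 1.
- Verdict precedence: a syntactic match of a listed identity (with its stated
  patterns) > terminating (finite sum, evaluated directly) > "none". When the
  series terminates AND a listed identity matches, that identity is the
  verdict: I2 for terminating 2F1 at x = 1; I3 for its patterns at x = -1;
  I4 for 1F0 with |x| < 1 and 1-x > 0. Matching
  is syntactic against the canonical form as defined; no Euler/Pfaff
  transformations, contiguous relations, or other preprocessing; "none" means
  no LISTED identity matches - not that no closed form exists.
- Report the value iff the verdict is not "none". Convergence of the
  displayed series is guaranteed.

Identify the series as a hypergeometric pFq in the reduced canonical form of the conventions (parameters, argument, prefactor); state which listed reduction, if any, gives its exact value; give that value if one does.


Prefactor \frac{1}{4}, argument 1: 2F1 with upper {-7, -\frac{2}{3}} over lower {-\frac{7}{3}}. Verdict: the Chu-Vandermonde identity I2 fires (terminating 2F1 at x = 1 with n = 7, b = -2/3, c = -\frac{7}{3}). Sum: -\frac{65}{176}.

Structural cue: from the first term \frac{1}{4}: the expanded ratio factors over Q; prefactor 1/4, roots give parameters.
Adjacent-term ratio: r(k) = 1 * (k-7) (k-\frac{2}{3}) / [(k-\frac{7}{3}) (k+1)] ; factor over Q: parameters, x = 1, and C = \frac{1}{4}.


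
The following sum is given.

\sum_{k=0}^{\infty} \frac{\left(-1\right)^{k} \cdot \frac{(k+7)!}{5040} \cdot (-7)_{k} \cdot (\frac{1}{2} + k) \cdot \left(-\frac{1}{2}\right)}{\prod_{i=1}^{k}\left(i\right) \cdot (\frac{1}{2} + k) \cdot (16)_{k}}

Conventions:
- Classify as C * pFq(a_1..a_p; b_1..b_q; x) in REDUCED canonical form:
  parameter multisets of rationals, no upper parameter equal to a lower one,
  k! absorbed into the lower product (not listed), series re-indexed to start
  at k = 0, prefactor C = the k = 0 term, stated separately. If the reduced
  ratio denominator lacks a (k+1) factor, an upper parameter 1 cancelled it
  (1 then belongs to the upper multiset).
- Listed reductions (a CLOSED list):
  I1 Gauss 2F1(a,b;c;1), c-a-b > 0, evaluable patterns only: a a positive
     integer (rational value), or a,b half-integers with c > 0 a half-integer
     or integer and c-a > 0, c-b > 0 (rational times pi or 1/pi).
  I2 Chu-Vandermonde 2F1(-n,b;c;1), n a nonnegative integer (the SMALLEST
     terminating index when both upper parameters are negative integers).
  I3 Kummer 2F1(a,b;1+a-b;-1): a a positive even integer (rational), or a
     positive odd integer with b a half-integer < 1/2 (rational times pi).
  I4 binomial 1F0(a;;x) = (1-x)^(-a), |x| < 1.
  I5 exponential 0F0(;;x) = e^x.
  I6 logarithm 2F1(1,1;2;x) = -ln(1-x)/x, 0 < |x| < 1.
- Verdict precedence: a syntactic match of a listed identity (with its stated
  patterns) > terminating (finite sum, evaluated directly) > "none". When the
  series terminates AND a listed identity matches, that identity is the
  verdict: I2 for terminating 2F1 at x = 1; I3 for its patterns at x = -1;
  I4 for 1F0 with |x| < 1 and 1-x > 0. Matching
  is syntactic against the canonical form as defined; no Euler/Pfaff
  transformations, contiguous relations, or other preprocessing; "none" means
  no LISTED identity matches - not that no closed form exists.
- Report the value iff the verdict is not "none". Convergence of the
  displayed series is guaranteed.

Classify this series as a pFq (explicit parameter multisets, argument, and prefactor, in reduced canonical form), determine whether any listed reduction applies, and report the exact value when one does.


The series (x = -1) is 2F1: upper {-7, 8}, lower {16}, prefactor -\frac{1}{2}. Verdict: Kummer (I3) applies (x = -1; c = 16 equals 1+a-b for upper {-7, 8}: listed pattern). Hence: -\frac{39}{4}.

Structural cue: x = -1 and the product of the first k integers (C = -1/2) is k!.
Ratio: r(k) = -1 * (k-7) (k+8) / [(k+16) (k+1)] - rational; roots negated = parameters, x = -1, C = -\frac{1}{2}.


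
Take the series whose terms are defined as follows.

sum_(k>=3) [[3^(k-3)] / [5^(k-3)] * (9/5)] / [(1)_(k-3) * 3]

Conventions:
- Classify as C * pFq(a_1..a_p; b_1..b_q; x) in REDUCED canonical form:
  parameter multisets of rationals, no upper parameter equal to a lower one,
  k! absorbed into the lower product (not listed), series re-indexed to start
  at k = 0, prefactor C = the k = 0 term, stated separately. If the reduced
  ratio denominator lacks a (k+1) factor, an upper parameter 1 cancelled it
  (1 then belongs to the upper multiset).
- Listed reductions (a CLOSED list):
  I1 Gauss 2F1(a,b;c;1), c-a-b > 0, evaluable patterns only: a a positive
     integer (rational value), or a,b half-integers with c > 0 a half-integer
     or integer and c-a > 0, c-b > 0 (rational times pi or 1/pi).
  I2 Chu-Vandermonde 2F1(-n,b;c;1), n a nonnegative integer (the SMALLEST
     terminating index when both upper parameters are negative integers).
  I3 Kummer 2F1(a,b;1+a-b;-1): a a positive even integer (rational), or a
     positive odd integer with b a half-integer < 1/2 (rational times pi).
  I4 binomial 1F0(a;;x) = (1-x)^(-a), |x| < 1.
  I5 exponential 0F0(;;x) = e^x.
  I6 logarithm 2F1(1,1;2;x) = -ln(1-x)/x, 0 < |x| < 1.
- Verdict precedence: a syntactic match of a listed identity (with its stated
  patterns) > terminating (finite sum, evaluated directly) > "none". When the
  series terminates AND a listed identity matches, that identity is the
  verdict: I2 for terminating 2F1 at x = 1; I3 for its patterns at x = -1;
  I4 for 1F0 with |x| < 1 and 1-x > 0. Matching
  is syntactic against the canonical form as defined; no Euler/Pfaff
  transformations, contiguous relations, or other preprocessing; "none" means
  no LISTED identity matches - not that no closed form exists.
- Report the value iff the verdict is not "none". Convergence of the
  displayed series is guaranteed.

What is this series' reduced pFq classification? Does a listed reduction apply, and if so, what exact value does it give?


Canonical form: C = 3/5 times 0F0 with upper {-}, lower {-}, x = 3/5. Verdict: exponential (I5) matches (the 0F0 exponential series at x = 3/5). Value: (3/5) * e^(3/5).

Structural cue: x = (3/5) and the two geometric factors (prefactor 3/5) combine into one argument.
Ratio: r(k) = (3/5) * 1 / [(k+1)] - rational; roots negated = parameters, x = (3/5), C = 3/5.


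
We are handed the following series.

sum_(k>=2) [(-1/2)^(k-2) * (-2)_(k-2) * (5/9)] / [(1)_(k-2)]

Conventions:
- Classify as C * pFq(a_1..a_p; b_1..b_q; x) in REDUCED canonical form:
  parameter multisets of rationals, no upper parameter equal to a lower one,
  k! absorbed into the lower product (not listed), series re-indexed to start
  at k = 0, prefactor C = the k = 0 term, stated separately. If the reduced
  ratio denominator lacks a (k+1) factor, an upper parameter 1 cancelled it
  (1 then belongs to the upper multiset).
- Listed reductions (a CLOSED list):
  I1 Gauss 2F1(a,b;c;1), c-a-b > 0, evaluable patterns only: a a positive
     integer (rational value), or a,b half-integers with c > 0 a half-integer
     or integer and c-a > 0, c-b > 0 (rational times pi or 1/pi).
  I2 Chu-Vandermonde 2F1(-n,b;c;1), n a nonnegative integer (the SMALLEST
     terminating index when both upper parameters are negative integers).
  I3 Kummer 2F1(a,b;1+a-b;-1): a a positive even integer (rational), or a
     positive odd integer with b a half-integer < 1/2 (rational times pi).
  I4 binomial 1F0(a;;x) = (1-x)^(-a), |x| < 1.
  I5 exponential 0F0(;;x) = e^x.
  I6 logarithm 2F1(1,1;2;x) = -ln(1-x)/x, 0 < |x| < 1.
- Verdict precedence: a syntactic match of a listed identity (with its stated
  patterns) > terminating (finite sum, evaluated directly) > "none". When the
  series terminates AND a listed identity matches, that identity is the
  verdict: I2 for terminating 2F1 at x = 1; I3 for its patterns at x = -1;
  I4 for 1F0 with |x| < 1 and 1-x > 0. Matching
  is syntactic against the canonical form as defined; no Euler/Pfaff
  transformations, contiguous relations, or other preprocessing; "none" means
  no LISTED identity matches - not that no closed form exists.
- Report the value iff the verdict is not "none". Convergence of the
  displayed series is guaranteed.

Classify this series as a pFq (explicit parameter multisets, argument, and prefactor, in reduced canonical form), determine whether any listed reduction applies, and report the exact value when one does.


First insight: t_0 being 5/9, (1)_k (C = 5/9) is k! itself.
Adjacent-term ratio: r(k) = (-1/2) * (k-2) / [(k+1)] - rational in k. x = (-1/2); t_0 = 5/9; negate the roots.

Prefactor 5/9, argument -1/2: 1F0 with upper {-2} over lower {-}. Verdict: binomial (I4) applies (the 1F0 binomial series: exponent 2, x = -1/2). Sum: 5/4.


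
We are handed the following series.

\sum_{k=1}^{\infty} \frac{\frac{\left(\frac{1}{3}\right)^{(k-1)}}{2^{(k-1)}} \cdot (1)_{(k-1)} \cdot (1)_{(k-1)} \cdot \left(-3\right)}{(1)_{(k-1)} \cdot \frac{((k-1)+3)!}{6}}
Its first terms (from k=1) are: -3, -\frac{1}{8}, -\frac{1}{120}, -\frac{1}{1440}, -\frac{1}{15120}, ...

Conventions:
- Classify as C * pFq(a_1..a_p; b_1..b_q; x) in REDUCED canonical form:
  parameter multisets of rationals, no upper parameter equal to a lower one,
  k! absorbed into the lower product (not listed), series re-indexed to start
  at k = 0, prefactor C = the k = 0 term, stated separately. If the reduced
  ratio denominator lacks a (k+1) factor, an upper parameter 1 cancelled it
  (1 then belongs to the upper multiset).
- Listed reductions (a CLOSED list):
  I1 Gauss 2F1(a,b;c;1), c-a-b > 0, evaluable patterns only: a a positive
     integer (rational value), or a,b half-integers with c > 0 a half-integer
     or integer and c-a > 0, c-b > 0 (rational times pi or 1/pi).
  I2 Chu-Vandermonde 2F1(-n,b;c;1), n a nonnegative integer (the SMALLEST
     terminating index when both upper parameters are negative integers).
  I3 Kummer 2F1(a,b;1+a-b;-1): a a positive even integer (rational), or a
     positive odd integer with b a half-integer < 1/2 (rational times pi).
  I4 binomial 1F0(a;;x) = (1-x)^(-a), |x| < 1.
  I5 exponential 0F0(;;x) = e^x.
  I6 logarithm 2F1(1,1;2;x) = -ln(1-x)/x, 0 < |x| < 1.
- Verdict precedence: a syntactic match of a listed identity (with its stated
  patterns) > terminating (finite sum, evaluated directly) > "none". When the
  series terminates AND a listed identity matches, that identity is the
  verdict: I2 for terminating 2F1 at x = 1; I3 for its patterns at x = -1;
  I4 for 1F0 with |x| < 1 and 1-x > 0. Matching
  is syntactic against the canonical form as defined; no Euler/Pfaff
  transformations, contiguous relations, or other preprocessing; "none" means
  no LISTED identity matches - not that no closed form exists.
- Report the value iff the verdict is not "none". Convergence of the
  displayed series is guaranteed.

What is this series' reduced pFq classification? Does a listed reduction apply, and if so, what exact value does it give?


Prefactor -3, argument \frac{1}{6}: 2F1 with upper {1, 1} over lower {4}. Verdict: none. A 2F1 with upper {1, 1} fits none of I1-I6 at x = \frac{1}{6}; the sum runs forever.

Structural cue: t_0 being -3, the denominator's factorial ratio (C = -3, x = 1/6) is a lower Pochhammer.
Ratio: r(k) = \frac{1}{6} * (k+1) (k+1) / [(k+4) (k+1)] - poly over poly, x = \frac{1}{6} from leading terms; C = -3 at k = 0.


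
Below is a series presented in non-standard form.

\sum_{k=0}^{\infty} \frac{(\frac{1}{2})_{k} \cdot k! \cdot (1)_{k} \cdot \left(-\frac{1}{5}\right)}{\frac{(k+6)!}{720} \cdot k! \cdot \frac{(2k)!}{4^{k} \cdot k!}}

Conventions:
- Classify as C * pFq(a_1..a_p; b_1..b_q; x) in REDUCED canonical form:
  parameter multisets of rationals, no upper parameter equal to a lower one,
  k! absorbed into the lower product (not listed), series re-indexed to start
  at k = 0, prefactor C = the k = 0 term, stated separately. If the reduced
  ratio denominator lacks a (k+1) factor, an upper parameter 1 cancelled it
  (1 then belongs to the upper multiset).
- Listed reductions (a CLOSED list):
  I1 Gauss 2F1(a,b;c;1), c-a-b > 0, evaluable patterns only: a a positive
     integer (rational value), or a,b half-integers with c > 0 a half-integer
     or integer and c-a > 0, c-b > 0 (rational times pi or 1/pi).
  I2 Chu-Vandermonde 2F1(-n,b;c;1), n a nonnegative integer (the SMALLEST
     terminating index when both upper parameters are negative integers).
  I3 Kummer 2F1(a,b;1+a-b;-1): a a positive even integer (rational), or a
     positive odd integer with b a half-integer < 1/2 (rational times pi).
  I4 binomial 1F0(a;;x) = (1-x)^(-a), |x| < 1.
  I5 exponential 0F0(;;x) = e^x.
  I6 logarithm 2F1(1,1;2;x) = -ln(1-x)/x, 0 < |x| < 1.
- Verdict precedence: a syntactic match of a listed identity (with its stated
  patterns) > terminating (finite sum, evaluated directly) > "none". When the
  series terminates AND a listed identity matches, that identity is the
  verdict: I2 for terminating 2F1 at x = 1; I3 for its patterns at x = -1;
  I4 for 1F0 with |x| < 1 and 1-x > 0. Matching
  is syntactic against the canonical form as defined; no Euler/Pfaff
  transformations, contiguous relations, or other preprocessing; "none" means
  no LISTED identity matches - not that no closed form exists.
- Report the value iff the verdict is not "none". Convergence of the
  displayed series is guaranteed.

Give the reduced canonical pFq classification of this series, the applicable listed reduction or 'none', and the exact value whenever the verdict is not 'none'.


Prefactor -\frac{1}{5}, argument 1: 2F1 with upper {1, 1} over lower {7}. Verdict: the Gauss summation I1 matches (x = 1: the Gamma ratio telescopes since c-a-b = 5 > 0 and a = 1 in Z>0). Value: -\frac{6}{25}.

The tell: t_0 being -\frac{1}{5}, the lower (2k)!/(4^k k!) block (prefactor -1/5) is (1/2)_k.
Step ratio: r(k) = 1 * (k+1) (k+1) / [(k+7) (k+1)] - rational in k. x = 1; t_0 = -\frac{1}{5}; negate the roots.


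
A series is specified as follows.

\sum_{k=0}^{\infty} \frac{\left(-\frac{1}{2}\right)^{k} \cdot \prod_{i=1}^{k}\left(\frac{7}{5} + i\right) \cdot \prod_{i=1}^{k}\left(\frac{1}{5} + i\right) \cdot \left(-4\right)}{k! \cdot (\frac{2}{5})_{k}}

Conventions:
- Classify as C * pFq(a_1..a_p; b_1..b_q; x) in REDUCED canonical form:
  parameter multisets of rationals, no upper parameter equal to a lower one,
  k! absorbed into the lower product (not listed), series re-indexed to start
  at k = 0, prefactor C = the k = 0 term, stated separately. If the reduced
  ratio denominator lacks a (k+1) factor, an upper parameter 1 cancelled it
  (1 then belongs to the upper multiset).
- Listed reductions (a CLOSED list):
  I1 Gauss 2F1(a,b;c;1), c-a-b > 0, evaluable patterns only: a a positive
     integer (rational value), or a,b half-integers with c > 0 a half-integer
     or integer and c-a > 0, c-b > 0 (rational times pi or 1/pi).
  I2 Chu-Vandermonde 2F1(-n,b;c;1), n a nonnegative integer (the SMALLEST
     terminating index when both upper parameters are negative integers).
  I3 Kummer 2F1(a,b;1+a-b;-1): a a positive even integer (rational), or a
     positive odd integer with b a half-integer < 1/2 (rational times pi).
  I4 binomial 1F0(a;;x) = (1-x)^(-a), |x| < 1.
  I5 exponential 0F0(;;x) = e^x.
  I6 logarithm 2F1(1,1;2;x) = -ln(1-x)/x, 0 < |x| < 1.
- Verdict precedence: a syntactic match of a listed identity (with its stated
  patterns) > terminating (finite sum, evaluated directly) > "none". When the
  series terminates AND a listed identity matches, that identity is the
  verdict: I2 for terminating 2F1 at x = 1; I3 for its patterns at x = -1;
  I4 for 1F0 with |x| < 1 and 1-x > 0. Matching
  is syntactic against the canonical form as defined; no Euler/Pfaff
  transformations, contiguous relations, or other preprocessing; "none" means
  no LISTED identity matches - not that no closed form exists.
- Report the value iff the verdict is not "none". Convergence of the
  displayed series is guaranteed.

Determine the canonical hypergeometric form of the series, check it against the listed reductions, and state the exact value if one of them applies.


The series (x = -\frac{1}{2}) is 2F1: upper {\frac{6}{5}, \frac{12}{5}}, lower {\frac{2}{5}}, prefactor -4. Verdict: no listed reduction: x = -\frac{1}{2} and upper {\frac{6}{5}, \frac{12}{5}} fail every I1-I6 pattern.

Key step: with t_0 = -4, the running product (prefactor -4) telescopes to a rising factorial.
Ratio: r(k) = -\frac{1}{2} * (k+\frac{6}{5}) (k+\frac{12}{5}) / [(k+\frac{2}{5}) (k+1)] - rational; roots negated = parameters, x = -\frac{1}{2}, C = -4.


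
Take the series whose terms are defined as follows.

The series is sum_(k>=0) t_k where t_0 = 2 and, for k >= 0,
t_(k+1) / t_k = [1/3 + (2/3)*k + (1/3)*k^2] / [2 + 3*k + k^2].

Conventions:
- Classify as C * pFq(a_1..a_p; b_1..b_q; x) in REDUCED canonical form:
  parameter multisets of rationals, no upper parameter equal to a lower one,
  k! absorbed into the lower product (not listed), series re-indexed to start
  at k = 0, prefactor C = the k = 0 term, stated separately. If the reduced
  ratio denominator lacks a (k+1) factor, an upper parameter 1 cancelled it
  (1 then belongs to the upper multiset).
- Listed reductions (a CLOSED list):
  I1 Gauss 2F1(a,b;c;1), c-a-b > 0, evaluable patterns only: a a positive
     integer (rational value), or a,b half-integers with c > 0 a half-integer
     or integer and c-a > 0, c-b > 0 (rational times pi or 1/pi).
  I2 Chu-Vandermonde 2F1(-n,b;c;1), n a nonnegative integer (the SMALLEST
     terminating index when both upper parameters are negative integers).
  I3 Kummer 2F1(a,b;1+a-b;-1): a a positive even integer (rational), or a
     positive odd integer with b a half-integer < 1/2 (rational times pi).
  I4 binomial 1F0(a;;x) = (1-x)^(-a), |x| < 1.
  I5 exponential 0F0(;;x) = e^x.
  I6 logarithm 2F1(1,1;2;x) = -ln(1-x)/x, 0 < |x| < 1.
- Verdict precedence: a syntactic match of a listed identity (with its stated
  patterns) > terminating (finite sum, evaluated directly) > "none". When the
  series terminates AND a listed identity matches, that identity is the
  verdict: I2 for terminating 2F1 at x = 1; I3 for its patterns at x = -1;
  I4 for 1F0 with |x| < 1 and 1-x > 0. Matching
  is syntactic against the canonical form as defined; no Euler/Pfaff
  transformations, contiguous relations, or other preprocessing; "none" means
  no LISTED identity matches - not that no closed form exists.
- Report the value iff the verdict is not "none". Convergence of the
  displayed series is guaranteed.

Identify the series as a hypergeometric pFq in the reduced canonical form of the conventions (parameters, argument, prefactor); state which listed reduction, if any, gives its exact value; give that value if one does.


The series (x = 1/3) is 2F1: upper {1, 1}, lower {2}, prefactor 2. Verdict: the I6 logarithm reduction matches (the logarithm: parameters (1,1;2), x = 1/3). Hence: (-6) * ln(2/3).

Key step: from the first term 2: the expanded ratio factors over Q; C = 2, x = 1/3, roots give parameters.
Term ratio: r(k) = (1/3) * (k+1) (k+1) / [(k+2) (k+1)] - rational; roots negated = parameters, x = (1/3), C = 2.
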